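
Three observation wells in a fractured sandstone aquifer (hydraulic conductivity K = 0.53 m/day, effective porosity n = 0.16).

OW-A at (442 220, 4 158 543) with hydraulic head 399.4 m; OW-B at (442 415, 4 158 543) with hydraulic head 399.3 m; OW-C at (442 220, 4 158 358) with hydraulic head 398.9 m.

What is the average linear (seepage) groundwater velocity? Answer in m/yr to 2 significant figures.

3.3 m/yr

∂h/∂x = (399.3 − 399.4) / (442415 − 442220) = -0.0005128
∂h/∂y = (398.9 − 399.4) / (4158358 − 4158543) = +0.002703
|∇h| = √(-0.0005128² + 0.002703²) = 0.002751
Seepage velocity v = K·i/n = 0.53 × 0.002751 / 0.16 = 0.009113 m/day = 3.329 m/yr.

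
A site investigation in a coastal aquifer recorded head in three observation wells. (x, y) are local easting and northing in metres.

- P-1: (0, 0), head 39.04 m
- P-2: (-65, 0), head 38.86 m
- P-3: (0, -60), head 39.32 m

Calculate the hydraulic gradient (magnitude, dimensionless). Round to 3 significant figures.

0.00543

∂h/∂x = (38.86 − 39.04) / (-65 − 0) = +0.002769
∂h/∂y = (39.32 − 39.04) / (-60 − 0) = -0.004667
|∇h| = √(0.002769² + -0.004667²) = 0.005427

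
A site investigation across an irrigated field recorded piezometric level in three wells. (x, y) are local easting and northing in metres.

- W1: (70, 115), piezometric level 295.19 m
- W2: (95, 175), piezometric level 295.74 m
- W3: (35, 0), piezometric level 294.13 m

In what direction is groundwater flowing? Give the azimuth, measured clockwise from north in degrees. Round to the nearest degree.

Differences from W1: to W2 (Δx, Δy, Δh) = (25, 60, +0.55); to W3 = (-35, -115, -1.06).
Determinant of the coordinate differences = 25·(-115) − (-35)·60 = -775.
∂h/∂x = [(+0.55)·(-115) − (-1.06)·60] / -775 = -0.0004516
∂h/∂y = [25·(-1.06) − (-35)·(+0.55)] / -775 = +0.009355
Flow direction (−∇h) has components (+0.0004516 E, -0.009355 N).
Azimuth = atan2(E, N) = atan2(+0.0004516, -0.009355) = 177.2° ≈ 177°.

177°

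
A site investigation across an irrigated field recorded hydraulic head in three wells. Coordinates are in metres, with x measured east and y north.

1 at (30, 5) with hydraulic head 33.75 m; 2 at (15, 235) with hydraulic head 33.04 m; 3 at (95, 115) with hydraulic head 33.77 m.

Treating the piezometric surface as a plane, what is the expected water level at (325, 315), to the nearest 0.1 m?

34.4 m

With h = a·x + b·y + c and 1 as origin, the differences give:
  (-15)·a + 230·b = -0.71
  65·a + 110·b = +0.02
Eliminate b (×110 and ×230, subtract): -16600·a = -82.700 → a = ∂h/∂x = +0.004982
Back-substitute: b = ∂h/∂y = -0.002762.
h(325, 315) = 33.75 + (+0.004982)·(295) + (-0.002762)·(310) = 33.75 +1.470 -0.856 = 34.363 m.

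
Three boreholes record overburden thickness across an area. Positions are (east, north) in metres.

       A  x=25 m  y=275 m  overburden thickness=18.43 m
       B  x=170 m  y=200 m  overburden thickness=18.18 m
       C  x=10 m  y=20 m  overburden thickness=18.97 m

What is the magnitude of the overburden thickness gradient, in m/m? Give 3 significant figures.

0.00336 m/m

Differences from A: to B (Δx, Δy, Δh) = (145, -75, -0.25); to C = (-15, -255, +0.54).
Determinant of the coordinate differences = 145·(-255) − (-15)·(-75) = -38100.
∂d/∂x = [(-0.25)·(-255) − (+0.54)·(-75)] / -38100 = -0.002736
∂d/∂y = [145·(+0.54) − (-15)·(-0.25)] / -38100 = -0.001957
|∇f| = √(-0.002736² + -0.001957²) = 0.003364 m/m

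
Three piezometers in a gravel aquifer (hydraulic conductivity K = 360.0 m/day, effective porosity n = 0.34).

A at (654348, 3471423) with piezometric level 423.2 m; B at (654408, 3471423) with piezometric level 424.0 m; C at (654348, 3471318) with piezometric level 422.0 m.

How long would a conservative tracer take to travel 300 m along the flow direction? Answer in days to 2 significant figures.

∂h/∂x = (424.0 − 423.2) / (654408 − 654348) = +0.01333
∂h/∂y = (422.0 − 423.2) / (3471318 − 3471423) = +0.01143
|∇h| = √(0.01333² + 0.01143²) = 0.01756
Seepage velocity v = K·i/n = 360.0 × 0.01756 / 0.34 = 18.59 m/day.
t = 300 / 18.59 = 16.14 days.

16 days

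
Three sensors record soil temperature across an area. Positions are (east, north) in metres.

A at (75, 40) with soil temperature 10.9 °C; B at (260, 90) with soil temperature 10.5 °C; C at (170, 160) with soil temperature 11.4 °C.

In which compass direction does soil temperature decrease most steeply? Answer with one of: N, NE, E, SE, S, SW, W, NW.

Differences from A: to B (Δx, Δy, Δh) = (185, 50, -0.4); to C = (95, 120, +0.5).
Determinant of the coordinate differences = 185·120 − 95·50 = 17450.
∂T/∂x = [(-0.4)·120 − (+0.5)·50] / 17450 = -0.004183
∂T/∂y = [185·(+0.5) − 95·(-0.4)] / 17450 = +0.007479
Steepest decrease is along −∇f = (+0.004183 E, -0.007479 N) → southeast.

SE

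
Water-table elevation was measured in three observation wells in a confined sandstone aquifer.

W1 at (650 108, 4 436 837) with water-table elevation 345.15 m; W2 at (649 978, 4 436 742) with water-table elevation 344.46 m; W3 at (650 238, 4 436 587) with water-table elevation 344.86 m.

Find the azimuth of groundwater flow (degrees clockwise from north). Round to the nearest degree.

229°

Three-point gradient (reference W1): Δ to W2 = (-130, -95, -0.69), Δ to W3 = (130, -250, -0.29).
∂h/∂x = +0.003232, ∂h/∂y = +0.002841 (det = 44850).
Flow direction (−∇h) has components (-0.003232 E, -0.002841 N).
Azimuth = atan2(E, N) = atan2(-0.003232, -0.002841) = 228.7° ≈ 229°.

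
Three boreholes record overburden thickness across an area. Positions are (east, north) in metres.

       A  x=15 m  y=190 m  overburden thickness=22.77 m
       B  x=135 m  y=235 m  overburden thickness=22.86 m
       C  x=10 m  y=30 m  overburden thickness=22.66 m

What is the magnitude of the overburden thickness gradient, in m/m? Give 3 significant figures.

0.000836 m/m

Taking A as reference: B−A = (120, 45, +0.09); C−A = (-5, -160, -0.11).
Solve a·Δx + b·Δy = Δd: det = 120·(-160) − (-5)·45 = -18975.
∂d/∂x = [(+0.09)·(-160) − (-0.11)·45] / -18975 = +0.0004980
∂d/∂y = [120·(-0.11) − (-5)·(+0.09)] / -18975 = +0.0006719
|∇f| = √(0.0004980² + 0.0006719²) = 0.0008363 m/m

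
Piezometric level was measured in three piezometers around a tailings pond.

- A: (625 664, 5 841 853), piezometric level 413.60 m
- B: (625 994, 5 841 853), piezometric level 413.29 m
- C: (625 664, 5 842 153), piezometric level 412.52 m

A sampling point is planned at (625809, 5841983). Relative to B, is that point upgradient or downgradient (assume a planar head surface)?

downgradient

∂h/∂x = (413.29 − 413.60) / (625994 − 625664) = -0.0009394
∂h/∂y = (412.52 − 413.60) / (5842153 − 5841853) = -0.003600
Head at (625809, 5841983) = 413.60 + (-0.0009394)·(145) + (-0.003600)·(130) = 413.00 m.
That is lower than the 413.29 m at B, so the point is downgradient.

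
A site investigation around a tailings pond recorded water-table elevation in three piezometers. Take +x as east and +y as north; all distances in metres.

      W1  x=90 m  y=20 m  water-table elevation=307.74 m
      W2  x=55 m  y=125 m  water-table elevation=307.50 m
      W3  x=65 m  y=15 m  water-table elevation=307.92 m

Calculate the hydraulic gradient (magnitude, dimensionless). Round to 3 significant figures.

0.00770

With h = a·x + b·y + c and W1 as origin, the differences give:
  (-35)·a + 105·b = -0.24
  (-25)·a + (-5)·b = +0.18
Eliminate b (×(-5) and ×105, subtract): 2800·a = -17.700 → a = ∂h/∂x = -0.006321
Back-substitute: b = ∂h/∂y = -0.004393.
|∇h| = √(-0.006321² + -0.004393²) = 0.007698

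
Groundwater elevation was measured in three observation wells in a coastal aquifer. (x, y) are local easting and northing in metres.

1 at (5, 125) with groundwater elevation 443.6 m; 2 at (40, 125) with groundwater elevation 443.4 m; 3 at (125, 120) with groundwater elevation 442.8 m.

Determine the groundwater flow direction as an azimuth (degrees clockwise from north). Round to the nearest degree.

Taking 1 as reference: 2−1 = (35, 0, -0.2); 3−1 = (120, -5, -0.8).
Determinant of the coordinate differences = 35·(-5) − 120·0 = -175.
∂h/∂x = [(-0.2)·(-5) − (-0.8)·0] / -175 = -0.005714
∂h/∂y = [35·(-0.8) − 120·(-0.2)] / -175 = +0.02286
Flow direction (−∇h) has components (+0.005714 E, -0.02286 N).
Azimuth = atan2(E, N) = atan2(+0.005714, -0.02286) = 166.0° ≈ 166°.

166°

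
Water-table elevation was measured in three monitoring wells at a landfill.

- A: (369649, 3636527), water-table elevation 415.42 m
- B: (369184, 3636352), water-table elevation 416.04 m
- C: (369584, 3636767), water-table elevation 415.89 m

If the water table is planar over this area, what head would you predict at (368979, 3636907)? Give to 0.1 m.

With h = a·x + b·y + c and A as origin, the differences give:
  (-465)·a + (-175)·b = +0.62
  (-65)·a + 240·b = +0.47
Eliminate b (×240 and ×(-175), subtract): -122975·a = 231.050 → a = ∂h/∂x = -0.001879
Back-substitute: b = ∂h/∂y = +0.001449.
h(368979, 3636907) = 415.42 + (-0.001879)·(-670) + (+0.001449)·(380) = 415.42 +1.259 +0.551 = 417.230 m.

417.2 m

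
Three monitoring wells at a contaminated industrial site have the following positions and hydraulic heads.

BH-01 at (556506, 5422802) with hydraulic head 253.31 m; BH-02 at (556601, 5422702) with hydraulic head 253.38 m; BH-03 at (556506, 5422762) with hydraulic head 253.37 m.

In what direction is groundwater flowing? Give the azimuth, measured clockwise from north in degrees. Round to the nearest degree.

Taking BH-01 as reference: BH-02−BH-01 = (95, -100, +0.07); BH-03−BH-01 = (0, -40, +0.06).
Solve a·Δx + b·Δy = Δh: det = 95·(-40) − 0·(-100) = -3800.
∂h/∂x = [(+0.07)·(-40) − (+0.06)·(-100)] / -3800 = -0.0008421
∂h/∂y = [95·(+0.06) − 0·(+0.07)] / -3800 = -0.001500
Flow direction (−∇h) has components (+0.0008421 E, +0.001500 N).
Azimuth = atan2(E, N) = atan2(+0.0008421, +0.001500) = 29.3° ≈ 029°.

029°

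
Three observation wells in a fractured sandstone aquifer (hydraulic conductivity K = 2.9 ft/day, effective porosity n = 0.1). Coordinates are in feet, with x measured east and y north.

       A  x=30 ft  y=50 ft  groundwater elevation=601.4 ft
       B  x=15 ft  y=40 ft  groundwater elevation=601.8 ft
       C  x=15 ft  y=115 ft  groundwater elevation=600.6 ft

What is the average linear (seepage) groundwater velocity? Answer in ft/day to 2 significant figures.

0.66 ft/day

With h = a·x + b·y + c and A as origin, the differences give:
  (-15)·a + (-10)·b = +0.4
  (-15)·a + 65·b = -0.8
Eliminate b (×65 and ×(-10), subtract): -1125·a = 18.00 → a = ∂h/∂x = -0.01600
Back-substitute: b = ∂h/∂y = -0.01600.
|∇h| = √(-0.01600² + -0.01600²) = 0.02263
Seepage velocity v = K·i/n = 2.9 × 0.02263 / 0.1 = 0.6563 ft/day.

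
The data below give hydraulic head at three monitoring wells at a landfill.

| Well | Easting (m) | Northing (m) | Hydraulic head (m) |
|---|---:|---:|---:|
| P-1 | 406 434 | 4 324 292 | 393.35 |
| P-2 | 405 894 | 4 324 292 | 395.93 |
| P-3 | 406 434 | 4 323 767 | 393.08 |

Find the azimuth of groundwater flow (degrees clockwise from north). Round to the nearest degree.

096°

∂h/∂x = (395.93 − 393.35) / (405894 − 406434) = -0.004778
∂h/∂y = (393.08 − 393.35) / (4323767 − 4324292) = +0.0005143
Flow direction (−∇h) has components (+0.004778 E, -0.0005143 N).
Azimuth = atan2(E, N) = atan2(+0.004778, -0.0005143) = 96.1° ≈ 096°.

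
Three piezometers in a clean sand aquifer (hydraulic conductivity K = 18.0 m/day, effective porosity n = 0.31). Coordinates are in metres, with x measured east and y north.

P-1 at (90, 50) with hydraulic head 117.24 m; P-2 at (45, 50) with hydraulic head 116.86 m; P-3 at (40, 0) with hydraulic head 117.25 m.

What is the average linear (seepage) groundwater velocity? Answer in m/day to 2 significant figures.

With h = a·x + b·y + c and P-1 as origin, the differences give:
  (-45)·a + 0·b = -0.38
  (-50)·a + (-50)·b = +0.01
Eliminate b (×(-50) and ×0, subtract): 2250·a = 19.000 → a = ∂h/∂x = +0.008444
Back-substitute: b = ∂h/∂y = -0.008644.
|∇h| = √(0.008444² + -0.008644²) = 0.01208
Seepage velocity v = K·i/n = 18.0 × 0.01208 / 0.31 = 0.7014 m/day.

0.70 m/day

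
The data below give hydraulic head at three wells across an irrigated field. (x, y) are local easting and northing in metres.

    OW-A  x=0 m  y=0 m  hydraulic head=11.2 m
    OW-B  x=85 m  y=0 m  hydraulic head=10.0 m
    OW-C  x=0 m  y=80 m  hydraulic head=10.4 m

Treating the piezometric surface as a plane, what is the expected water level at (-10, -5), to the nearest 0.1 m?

11.4 m

∂h/∂x = (10.0 − 11.2) / (85 − 0) = -0.01412
∂h/∂y = (10.4 − 11.2) / (80 − 0) = -0.010000
h(-10, -5) = 11.2 + (-0.01412)·(-10) + (-0.010000)·(-5) = 11.2 +0.141 +0.050 = 11.391 m.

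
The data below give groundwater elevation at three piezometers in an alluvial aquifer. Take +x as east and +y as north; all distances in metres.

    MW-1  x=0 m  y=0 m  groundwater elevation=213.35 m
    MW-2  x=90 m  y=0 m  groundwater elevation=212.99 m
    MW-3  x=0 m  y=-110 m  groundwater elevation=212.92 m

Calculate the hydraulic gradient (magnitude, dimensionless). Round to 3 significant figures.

0.00559

∂h/∂x = (212.99 − 213.35) / (90 − 0) = -0.004000
∂h/∂y = (212.92 − 213.35) / (-110 − 0) = +0.003909
|∇h| = √(-0.004000² + 0.003909²) = 0.005593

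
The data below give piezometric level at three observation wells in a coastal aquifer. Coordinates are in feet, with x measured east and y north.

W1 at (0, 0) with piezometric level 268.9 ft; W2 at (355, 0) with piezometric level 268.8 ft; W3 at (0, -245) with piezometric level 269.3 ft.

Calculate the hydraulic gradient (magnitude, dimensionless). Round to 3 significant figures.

0.00166

∂h/∂x = (268.8 − 268.9) / (355 − 0) = -0.0002817
∂h/∂y = (269.3 − 268.9) / (-245 − 0) = -0.001633
|∇h| = √(-0.0002817² + -0.001633²) = 0.001657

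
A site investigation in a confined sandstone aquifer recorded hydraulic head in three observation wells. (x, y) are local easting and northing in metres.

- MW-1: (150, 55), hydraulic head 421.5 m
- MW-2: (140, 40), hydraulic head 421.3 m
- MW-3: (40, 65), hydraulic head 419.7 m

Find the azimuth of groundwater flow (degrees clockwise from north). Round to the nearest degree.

262°

Taking MW-1 as reference: MW-2−MW-1 = (-10, -15, -0.2); MW-3−MW-1 = (-110, 10, -1.8).
Solve a·Δx + b·Δy = Δh: det = (-10)·10 − (-110)·(-15) = -1750.
∂h/∂x = [(-0.2)·10 − (-1.8)·(-15)] / -1750 = +0.01657
∂h/∂y = [(-10)·(-1.8) − (-110)·(-0.2)] / -1750 = +0.002286
Flow direction (−∇h) has components (-0.01657 E, -0.002286 N).
Azimuth = atan2(E, N) = atan2(-0.01657, -0.002286) = 262.1° ≈ 262°.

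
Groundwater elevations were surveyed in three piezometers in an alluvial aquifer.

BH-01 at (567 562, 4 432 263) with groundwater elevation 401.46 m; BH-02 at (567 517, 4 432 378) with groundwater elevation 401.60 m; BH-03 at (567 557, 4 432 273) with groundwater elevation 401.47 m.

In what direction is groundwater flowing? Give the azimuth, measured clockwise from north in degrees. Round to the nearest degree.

225°

With h = a·x + b·y + c and BH-01 as origin, the differences give:
  (-45)·a + 115·b = +0.14
  (-5)·a + 10·b = +0.01
Eliminate b (×10 and ×115, subtract): 125·a = 0.250 → a = ∂h/∂x = +0.002000
Back-substitute: b = ∂h/∂y = +0.002000.
Flow direction (−∇h) has components (-0.002000 E, -0.002000 N).
Azimuth = atan2(E, N) = atan2(-0.002000, -0.002000) = 225.0° ≈ 225°.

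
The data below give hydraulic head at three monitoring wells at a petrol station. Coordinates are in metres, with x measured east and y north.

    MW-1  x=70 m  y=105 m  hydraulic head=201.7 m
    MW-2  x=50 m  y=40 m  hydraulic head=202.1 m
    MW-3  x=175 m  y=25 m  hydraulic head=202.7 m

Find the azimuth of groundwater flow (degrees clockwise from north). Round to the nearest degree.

With h = a·x + b·y + c and MW-1 as origin, the differences give:
  (-20)·a + (-65)·b = +0.4
  105·a + (-80)·b = +1.0
Eliminate b (×(-80) and ×(-65), subtract): 8425·a = 33.00 → a = ∂h/∂x = +0.003917
Back-substitute: b = ∂h/∂y = -0.007359.
Flow direction (−∇h) has components (-0.003917 E, +0.007359 N).
Azimuth = atan2(E, N) = atan2(-0.003917, +0.007359) = 332.0° ≈ 332°.

332°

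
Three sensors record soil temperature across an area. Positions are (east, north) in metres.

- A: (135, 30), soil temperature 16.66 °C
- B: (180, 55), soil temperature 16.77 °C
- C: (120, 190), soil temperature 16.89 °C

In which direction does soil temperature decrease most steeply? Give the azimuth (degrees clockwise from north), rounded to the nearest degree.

Differences from A: to B (Δx, Δy, Δh) = (45, 25, +0.11); to C = (-15, 160, +0.23).
Determinant of the coordinate differences = 45·160 − (-15)·25 = 7575.
∂T/∂x = [(+0.11)·160 − (+0.23)·25] / 7575 = +0.001564
∂T/∂y = [45·(+0.23) − (-15)·(+0.11)] / 7575 = +0.001584
Steepest decrease is along −∇f: components (-0.001564 E, -0.001584 N).
Azimuth = atan2(-0.001564, -0.001584) = 224.6° ≈ 225°.

225°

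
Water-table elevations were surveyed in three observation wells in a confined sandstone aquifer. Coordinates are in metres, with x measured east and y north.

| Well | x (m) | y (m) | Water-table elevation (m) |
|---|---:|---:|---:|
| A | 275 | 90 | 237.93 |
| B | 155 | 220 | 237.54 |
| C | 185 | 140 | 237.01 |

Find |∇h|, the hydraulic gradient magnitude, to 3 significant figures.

0.0220

Three-point gradient (reference A): Δ to B = (-120, 130, -0.39), Δ to C = (-90, 50, -0.92).
∂h/∂x = +0.01756, ∂h/∂y = +0.01321 (det = 5700).
|∇h| = √(0.01756² + 0.01321²) = 0.02197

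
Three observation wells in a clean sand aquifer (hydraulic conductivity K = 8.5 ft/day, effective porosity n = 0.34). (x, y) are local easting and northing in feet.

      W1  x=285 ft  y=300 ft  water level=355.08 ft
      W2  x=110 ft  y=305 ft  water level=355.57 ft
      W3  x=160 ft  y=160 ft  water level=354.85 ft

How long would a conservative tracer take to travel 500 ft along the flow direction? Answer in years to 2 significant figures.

Three-point gradient (reference W1): Δ to W2 = (-175, 5, +0.49), Δ to W3 = (-125, -140, -0.23).
∂h/∂x = -0.002685, ∂h/∂y = +0.004040 (det = 25125).
|∇h| = √(-0.002685² + 0.004040²) = 0.004851
Seepage velocity v = K·i/n = 8.5 × 0.004851 / 0.34 = 0.1213 ft/day.
t = 500 / 0.1213 = 4122 days = 11.3 years.

11 years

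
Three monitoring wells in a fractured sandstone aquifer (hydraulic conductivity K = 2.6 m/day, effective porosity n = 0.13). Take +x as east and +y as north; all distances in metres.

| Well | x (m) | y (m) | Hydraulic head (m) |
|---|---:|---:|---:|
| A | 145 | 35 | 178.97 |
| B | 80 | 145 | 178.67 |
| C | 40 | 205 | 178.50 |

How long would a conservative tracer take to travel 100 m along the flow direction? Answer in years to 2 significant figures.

5.8 years

Taking A as reference: B−A = (-65, 110, -0.30); C−A = (-105, 170, -0.47).
Determinant of the coordinate differences = (-65)·170 − (-105)·110 = 500.
∂h/∂x = [(-0.30)·170 − (-0.47)·110] / 500 = +0.001400
∂h/∂y = [(-65)·(-0.47) − (-105)·(-0.30)] / 500 = -0.001900
|∇h| = √(0.001400² + -0.001900²) = 0.00236
Seepage velocity v = K·i/n = 2.6 × 0.00236 / 0.13 = 0.0472 m/day.
t = 100 / 0.0472 = 2119 days = 5.8 years.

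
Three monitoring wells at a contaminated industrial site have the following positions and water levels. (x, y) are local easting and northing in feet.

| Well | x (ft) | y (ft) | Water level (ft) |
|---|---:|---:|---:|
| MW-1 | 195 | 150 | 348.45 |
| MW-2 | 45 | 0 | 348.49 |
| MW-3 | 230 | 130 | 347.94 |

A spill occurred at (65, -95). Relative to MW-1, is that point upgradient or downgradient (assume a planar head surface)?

Differences from MW-1: to MW-2 (Δx, Δy, Δh) = (-150, -150, +0.04); to MW-3 = (35, -20, -0.51).
Solve a·Δx + b·Δy = Δh: det = (-150)·(-20) − 35·(-150) = 8250.
∂h/∂x = [(+0.04)·(-20) − (-0.51)·(-150)] / 8250 = -0.009370
∂h/∂y = [(-150)·(-0.51) − 35·(+0.04)] / 8250 = +0.009103
Head at (65, -95) = 348.45 + (-0.009370)·(-130) + (+0.009103)·(-245) = 347.44 ft.
That is lower than the 348.45 ft at MW-1, so the point is downgradient.

downgradient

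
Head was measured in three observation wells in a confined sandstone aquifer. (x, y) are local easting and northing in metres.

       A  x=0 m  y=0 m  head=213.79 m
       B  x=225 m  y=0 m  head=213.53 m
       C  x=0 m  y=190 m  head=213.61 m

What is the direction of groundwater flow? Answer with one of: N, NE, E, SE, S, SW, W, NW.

NE

∂h/∂x = (213.53 − 213.79) / (225 − 0) = -0.001156
∂h/∂y = (213.61 − 213.79) / (190 − 0) = -0.0009474
Flow = −∇h = (+0.001156 east, +0.0009474 north), which points northeast.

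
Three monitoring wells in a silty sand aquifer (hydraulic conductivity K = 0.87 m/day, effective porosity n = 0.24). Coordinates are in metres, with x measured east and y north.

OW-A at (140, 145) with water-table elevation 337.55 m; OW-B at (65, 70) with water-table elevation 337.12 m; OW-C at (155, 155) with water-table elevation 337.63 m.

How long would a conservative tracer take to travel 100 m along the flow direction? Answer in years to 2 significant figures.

16 years

Differences from OW-A: to OW-B (Δx, Δy, Δh) = (-75, -75, -0.43); to OW-C = (15, 10, +0.08).
Solve a·Δx + b·Δy = Δh: det = (-75)·10 − 15·(-75) = 375.
∂h/∂x = [(-0.43)·10 − (+0.08)·(-75)] / 375 = +0.004533
∂h/∂y = [(-75)·(+0.08) − 15·(-0.43)] / 375 = +0.001200
|∇h| = √(0.004533² + 0.001200²) = 0.004689
Seepage velocity v = K·i/n = 0.87 × 0.004689 / 0.24 = 0.017 m/day.
t = 100 / 0.017 = 5882 days = 16.1 years.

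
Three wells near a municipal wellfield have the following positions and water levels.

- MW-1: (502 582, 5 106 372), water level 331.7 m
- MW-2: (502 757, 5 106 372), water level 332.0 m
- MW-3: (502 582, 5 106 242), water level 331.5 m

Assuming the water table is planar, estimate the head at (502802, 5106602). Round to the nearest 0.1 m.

∂h/∂x = (332.0 − 331.7) / (502757 − 502582) = +0.001714
∂h/∂y = (331.5 − 331.7) / (5106242 − 5106372) = +0.001538
h(502802, 5106602) = 331.7 + (+0.001714)·(220) + (+0.001538)·(230) = 331.7 +0.377 +0.354 = 332.431 m.

332.4 m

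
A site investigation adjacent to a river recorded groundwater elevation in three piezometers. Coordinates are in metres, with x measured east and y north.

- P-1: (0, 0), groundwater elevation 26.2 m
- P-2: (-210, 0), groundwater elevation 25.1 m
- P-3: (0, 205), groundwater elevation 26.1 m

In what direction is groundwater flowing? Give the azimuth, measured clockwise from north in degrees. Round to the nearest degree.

275°

∂h/∂x = (25.1 − 26.2) / (-210 − 0) = +0.005238
∂h/∂y = (26.1 − 26.2) / (205 − 0) = -0.0004878
Flow direction (−∇h) has components (-0.005238 E, +0.0004878 N).
Azimuth = atan2(E, N) = atan2(-0.005238, +0.0004878) = 275.3° ≈ 275°.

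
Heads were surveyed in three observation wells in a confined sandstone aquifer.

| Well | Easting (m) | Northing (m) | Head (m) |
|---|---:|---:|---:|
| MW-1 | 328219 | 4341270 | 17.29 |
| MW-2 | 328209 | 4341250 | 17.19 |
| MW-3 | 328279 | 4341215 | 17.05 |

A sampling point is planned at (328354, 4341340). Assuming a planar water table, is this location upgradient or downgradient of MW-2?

Taking MW-1 as reference: MW-2−MW-1 = (-10, -20, -0.10); MW-3−MW-1 = (60, -55, -0.24).
Solve a·Δx + b·Δy = Δh: det = (-10)·(-55) − 60·(-20) = 1750.
∂h/∂x = [(-0.10)·(-55) − (-0.24)·(-20)] / 1750 = +0.0004000
∂h/∂y = [(-10)·(-0.24) − 60·(-0.10)] / 1750 = +0.004800
Head at (328354, 4341340) = 17.29 + (+0.0004000)·(135) + (+0.004800)·(70) = 17.68 m.
That is higher than the 17.19 m at MW-2, so the point is upgradient.

upgradient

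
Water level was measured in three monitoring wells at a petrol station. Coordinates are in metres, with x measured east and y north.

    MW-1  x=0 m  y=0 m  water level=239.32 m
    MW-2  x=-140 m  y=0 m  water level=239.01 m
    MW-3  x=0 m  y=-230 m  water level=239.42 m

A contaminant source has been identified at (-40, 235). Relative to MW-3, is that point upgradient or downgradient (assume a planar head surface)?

∂h/∂x = (239.01 − 239.32) / (-140 − 0) = +0.002214
∂h/∂y = (239.42 − 239.32) / (-230 − 0) = -0.0004348
Head at (-40, 235) = 239.32 + (+0.002214)·(-40) + (-0.0004348)·(235) = 239.13 m.
That is lower than the 239.42 m at MW-3, so the point is downgradient.

downgradient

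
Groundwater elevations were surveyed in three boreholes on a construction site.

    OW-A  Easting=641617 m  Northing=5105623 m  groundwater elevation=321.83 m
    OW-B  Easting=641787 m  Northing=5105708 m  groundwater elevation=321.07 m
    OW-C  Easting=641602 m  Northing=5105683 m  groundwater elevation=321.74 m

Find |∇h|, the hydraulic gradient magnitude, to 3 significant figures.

0.00404

Differences from OW-A: to OW-B (Δx, Δy, Δh) = (170, 85, -0.76); to OW-C = (-15, 60, -0.09).
Determinant of the coordinate differences = 170·60 − (-15)·85 = 11475.
∂h/∂x = [(-0.76)·60 − (-0.09)·85] / 11475 = -0.003307
∂h/∂y = [170·(-0.09) − (-15)·(-0.76)] / 11475 = -0.002327
|∇h| = √(-0.003307² + -0.002327²) = 0.004044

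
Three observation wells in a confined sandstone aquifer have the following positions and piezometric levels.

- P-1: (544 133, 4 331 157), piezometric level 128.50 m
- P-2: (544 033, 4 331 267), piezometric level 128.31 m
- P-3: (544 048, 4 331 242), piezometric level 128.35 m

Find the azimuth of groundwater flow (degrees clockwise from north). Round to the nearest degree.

Taking P-1 as reference: P-2−P-1 = (-100, 110, -0.19); P-3−P-1 = (-85, 85, -0.15).
Determinant of the coordinate differences = (-100)·85 − (-85)·110 = 850.
∂h/∂x = [(-0.19)·85 − (-0.15)·110] / 850 = +0.0004118
∂h/∂y = [(-100)·(-0.15) − (-85)·(-0.19)] / 850 = -0.001353
Flow direction (−∇h) has components (-0.0004118 E, +0.001353 N).
Azimuth = atan2(E, N) = atan2(-0.0004118, +0.001353) = 343.1° ≈ 343°.

343°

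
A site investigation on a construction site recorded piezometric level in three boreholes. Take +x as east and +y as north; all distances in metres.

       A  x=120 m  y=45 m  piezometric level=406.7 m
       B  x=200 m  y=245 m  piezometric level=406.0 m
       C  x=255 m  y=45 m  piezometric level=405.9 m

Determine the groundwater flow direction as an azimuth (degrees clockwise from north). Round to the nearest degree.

079°

Three-point gradient (reference A): Δ to B = (80, 200, -0.7), Δ to C = (135, 0, -0.8).
∂h/∂x = -0.005926, ∂h/∂y = -0.001130 (det = -27000).
Flow direction (−∇h) has components (+0.005926 E, +0.001130 N).
Azimuth = atan2(E, N) = atan2(+0.005926, +0.001130) = 79.2° ≈ 079°.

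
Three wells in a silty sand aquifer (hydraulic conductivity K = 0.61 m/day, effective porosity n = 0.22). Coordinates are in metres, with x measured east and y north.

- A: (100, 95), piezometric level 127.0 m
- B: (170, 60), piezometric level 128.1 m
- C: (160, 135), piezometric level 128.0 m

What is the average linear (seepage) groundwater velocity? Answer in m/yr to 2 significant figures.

16 m/yr

Taking A as reference: B−A = (70, -35, +1.1); C−A = (60, 40, +1.0).
Determinant of the coordinate differences = 70·40 − 60·(-35) = 4900.
∂h/∂x = [(+1.1)·40 − (+1.0)·(-35)] / 4900 = +0.01612
∂h/∂y = [70·(+1.0) − 60·(+1.1)] / 4900 = +0.0008163
|∇h| = √(0.01612² + 0.0008163²) = 0.01614
Seepage velocity v = K·i/n = 0.61 × 0.01614 / 0.22 = 0.04475 m/day = 16.34 m/yr.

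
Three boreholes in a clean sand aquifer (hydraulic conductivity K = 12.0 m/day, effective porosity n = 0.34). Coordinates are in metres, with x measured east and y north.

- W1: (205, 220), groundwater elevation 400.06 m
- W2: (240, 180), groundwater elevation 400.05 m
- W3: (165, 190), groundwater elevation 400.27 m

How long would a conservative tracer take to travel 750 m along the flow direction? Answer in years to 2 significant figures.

14 years

Differences from W1: to W2 (Δx, Δy, Δh) = (35, -40, -0.01); to W3 = (-40, -30, +0.21).
Determinant of the coordinate differences = 35·(-30) − (-40)·(-40) = -2650.
∂h/∂x = [(-0.01)·(-30) − (+0.21)·(-40)] / -2650 = -0.003283
∂h/∂y = [35·(+0.21) − (-40)·(-0.01)] / -2650 = -0.002623
|∇h| = √(-0.003283² + -0.002623²) = 0.004202
Seepage velocity v = K·i/n = 12.0 × 0.004202 / 0.34 = 0.1483 m/day.
t = 750 / 0.1483 = 5057 days = 13.8 years.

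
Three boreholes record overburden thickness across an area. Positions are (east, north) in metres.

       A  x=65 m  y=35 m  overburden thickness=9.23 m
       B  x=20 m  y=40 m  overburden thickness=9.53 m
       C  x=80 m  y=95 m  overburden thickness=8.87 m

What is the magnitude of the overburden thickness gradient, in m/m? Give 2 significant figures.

0.0083 m/m

With d = a·x + b·y + c and A as origin, the differences give:
  (-45)·a + 5·b = +0.30
  15·a + 60·b = -0.36
Eliminate b (×60 and ×5, subtract): -2775·a = 19.800 → a = ∂d/∂x = -0.007135
Back-substitute: b = ∂d/∂y = -0.004216.
|∇f| = √(-0.007135² + -0.004216²) = 0.008288 m/m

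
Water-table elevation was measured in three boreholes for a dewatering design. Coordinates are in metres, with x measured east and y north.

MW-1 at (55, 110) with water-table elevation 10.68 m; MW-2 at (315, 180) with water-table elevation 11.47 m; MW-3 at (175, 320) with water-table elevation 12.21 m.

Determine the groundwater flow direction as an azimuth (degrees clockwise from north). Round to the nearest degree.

191°

Three-point gradient (reference MW-1): Δ to MW-2 = (260, 70, +0.79), Δ to MW-3 = (120, 210, +1.53).
∂h/∂x = +0.001273, ∂h/∂y = +0.006558 (det = 46200).
Flow direction (−∇h) has components (-0.001273 E, -0.006558 N).
Azimuth = atan2(E, N) = atan2(-0.001273, -0.006558) = 191.0° ≈ 191°.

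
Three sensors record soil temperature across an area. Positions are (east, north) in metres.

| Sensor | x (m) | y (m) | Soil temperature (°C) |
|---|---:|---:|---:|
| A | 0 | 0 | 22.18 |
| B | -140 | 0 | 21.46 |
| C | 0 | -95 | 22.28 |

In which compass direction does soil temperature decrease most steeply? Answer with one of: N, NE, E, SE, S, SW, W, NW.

∂T/∂x = (21.46 − 22.18) / (-140 − 0) = +0.005143
∂T/∂y = (22.28 − 22.18) / (-95 − 0) = -0.001053
Steepest decrease is along −∇f = (-0.005143 E, +0.001053 N) → west.

W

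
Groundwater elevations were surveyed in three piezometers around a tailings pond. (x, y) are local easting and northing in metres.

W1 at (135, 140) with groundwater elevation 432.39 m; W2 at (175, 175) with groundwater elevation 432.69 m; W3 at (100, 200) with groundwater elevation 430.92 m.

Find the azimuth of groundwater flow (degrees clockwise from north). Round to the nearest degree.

305°

Differences from W1: to W2 (Δx, Δy, Δh) = (40, 35, +0.30); to W3 = (-35, 60, -1.47).
Determinant of the coordinate differences = 40·60 − (-35)·35 = 3625.
∂h/∂x = [(+0.30)·60 − (-1.47)·35] / 3625 = +0.01916
∂h/∂y = [40·(-1.47) − (-35)·(+0.30)] / 3625 = -0.01332
Flow direction (−∇h) has components (-0.01916 E, +0.01332 N).
Azimuth = atan2(E, N) = atan2(-0.01916, +0.01332) = 304.8° ≈ 305°.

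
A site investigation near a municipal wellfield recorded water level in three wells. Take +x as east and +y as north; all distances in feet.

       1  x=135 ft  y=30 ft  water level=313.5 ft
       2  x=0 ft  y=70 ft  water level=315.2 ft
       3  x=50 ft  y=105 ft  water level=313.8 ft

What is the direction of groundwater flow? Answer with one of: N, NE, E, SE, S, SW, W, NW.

Taking 1 as reference: 2−1 = (-135, 40, +1.7); 3−1 = (-85, 75, +0.3).
Determinant of the coordinate differences = (-135)·75 − (-85)·40 = -6725.
∂h/∂x = [(+1.7)·75 − (+0.3)·40] / -6725 = -0.01717
∂h/∂y = [(-135)·(+0.3) − (-85)·(+1.7)] / -6725 = -0.01546
Flow = −∇h = (+0.01717 east, +0.01546 north), which points northeast.

NE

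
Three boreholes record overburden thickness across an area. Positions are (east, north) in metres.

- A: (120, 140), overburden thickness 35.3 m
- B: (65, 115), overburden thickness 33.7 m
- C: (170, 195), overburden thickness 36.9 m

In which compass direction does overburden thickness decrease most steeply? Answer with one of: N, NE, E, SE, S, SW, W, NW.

With d = a·x + b·y + c and A as origin, the differences give:
  (-55)·a + (-25)·b = -1.6
  50·a + 55·b = +1.6
Eliminate b (×55 and ×(-25), subtract): -1775·a = -48.00 → a = ∂d/∂x = +0.02704
Back-substitute: b = ∂d/∂y = +0.004507.
Steepest decrease is along −∇f = (-0.02704 E, -0.004507 N) → west.

W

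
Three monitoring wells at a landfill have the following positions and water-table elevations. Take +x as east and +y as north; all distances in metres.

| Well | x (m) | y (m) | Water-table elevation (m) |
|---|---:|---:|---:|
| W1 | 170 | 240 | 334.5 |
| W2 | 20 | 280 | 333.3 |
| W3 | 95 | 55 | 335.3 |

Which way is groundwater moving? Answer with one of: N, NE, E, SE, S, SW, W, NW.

NW

With h = a·x + b·y + c and W1 as origin, the differences give:
  (-150)·a + 40·b = -1.2
  (-75)·a + (-185)·b = +0.8
Eliminate b (×(-185) and ×40, subtract): 30750·a = 190.00 → a = ∂h/∂x = +0.006179
Back-substitute: b = ∂h/∂y = -0.006829.
Flow = −∇h = (-0.006179 east, +0.006829 north), which points northwest.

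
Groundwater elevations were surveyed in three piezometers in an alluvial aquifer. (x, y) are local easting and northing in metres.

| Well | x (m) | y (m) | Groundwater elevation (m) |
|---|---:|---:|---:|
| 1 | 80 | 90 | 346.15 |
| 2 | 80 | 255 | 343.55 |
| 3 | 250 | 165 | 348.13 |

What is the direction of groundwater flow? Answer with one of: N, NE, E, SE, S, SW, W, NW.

NW

With h = a·x + b·y + c and 1 as origin, the differences give:
  0·a + 165·b = -2.60
  170·a + 75·b = +1.98
Eliminate b (×75 and ×165, subtract): -28050·a = -521.700 → a = ∂h/∂x = +0.01860
Back-substitute: b = ∂h/∂y = -0.01576.
Flow = −∇h = (-0.01860 east, +0.01576 north), which points northwest.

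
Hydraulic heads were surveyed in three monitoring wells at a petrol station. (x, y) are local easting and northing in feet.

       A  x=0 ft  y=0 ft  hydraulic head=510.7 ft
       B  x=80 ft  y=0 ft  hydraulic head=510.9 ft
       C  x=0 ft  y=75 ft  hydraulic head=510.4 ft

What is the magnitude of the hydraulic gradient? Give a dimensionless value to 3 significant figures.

∂h/∂x = (510.9 − 510.7) / (80 − 0) = +0.002500
∂h/∂y = (510.4 − 510.7) / (75 − 0) = -0.004000
|∇h| = √(0.002500² + -0.004000²) = 0.004717

0.00472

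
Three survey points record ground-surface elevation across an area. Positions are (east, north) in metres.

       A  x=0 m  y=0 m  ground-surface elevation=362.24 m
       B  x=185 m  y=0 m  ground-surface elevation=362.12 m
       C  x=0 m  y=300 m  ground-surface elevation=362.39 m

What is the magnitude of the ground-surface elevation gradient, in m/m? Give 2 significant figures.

∂z/∂x = (362.12 − 362.24) / (185 − 0) = -0.0006486
∂z/∂y = (362.39 − 362.24) / (300 − 0) = +0.0005000
|∇f| = √(-0.0006486² + 0.0005000²) = 0.000819 m/m

0.00082 m/m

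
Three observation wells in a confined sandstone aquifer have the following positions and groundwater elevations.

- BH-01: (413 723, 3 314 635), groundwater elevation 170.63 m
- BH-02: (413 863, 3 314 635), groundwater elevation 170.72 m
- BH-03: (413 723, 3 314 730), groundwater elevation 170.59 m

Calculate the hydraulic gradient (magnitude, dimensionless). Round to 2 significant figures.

0.00077

∂h/∂x = (170.72 − 170.63) / (413863 − 413723) = +0.0006429
∂h/∂y = (170.59 − 170.63) / (3314730 − 3314635) = -0.0004211
|∇h| = √(0.0006429² + -0.0004211²) = 0.0007685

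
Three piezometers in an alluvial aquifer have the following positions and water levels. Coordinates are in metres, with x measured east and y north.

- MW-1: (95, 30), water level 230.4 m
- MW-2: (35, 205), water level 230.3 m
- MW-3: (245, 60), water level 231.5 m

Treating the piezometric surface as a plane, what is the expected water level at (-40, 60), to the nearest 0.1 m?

229.5 m

Three-point gradient (reference MW-1): Δ to MW-2 = (-60, 175, -0.1), Δ to MW-3 = (150, 30, +1.1).
∂h/∂x = +0.006970, ∂h/∂y = +0.001818 (det = -28050).
h(-40, 60) = 230.4 + (+0.006970)·(-135) + (+0.001818)·(30) = 230.4 -0.941 +0.055 = 229.514 m.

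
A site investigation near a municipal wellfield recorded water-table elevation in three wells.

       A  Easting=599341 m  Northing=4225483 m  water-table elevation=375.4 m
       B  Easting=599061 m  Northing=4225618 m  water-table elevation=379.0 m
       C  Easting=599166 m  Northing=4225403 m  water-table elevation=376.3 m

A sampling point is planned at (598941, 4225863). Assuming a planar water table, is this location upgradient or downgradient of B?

Three-point gradient (reference A): Δ to B = (-280, 135, +3.6), Δ to C = (-175, -80, +0.9).
∂h/∂x = -0.008897, ∂h/∂y = +0.008213 (det = 46025).
Head at (598941, 4225863) = 375.4 + (-0.008897)·(-400) + (+0.008213)·(380) = 382.08 m.
That is higher than the 379.0 m at B, so the point is upgradient.

upgradient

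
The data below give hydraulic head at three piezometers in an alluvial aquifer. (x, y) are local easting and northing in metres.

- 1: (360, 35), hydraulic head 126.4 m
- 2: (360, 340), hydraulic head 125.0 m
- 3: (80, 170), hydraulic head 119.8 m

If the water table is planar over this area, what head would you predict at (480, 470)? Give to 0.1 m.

127.0 m

With h = a·x + b·y + c and 1 as origin, the differences give:
  0·a + 305·b = -1.4
  (-280)·a + 135·b = -6.6
Eliminate b (×135 and ×305, subtract): 85400·a = 1824.00 → a = ∂h/∂x = +0.02136
Back-substitute: b = ∂h/∂y = -0.004590.
h(480, 470) = 126.4 + (+0.02136)·(120) + (-0.004590)·(435) = 126.4 +2.563 -1.997 = 126.966 m.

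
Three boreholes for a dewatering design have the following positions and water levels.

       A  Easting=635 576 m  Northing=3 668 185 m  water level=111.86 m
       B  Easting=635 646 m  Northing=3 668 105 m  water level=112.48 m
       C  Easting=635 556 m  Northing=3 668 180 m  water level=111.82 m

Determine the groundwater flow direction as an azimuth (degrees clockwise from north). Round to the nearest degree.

Differences from A: to B (Δx, Δy, Δh) = (70, -80, +0.62); to C = (-20, -5, -0.04).
Solve a·Δx + b·Δy = Δh: det = 70·(-5) − (-20)·(-80) = -1950.
∂h/∂x = [(+0.62)·(-5) − (-0.04)·(-80)] / -1950 = +0.003231
∂h/∂y = [70·(-0.04) − (-20)·(+0.62)] / -1950 = -0.004923
Flow direction (−∇h) has components (-0.003231 E, +0.004923 N).
Azimuth = atan2(E, N) = atan2(-0.003231, +0.004923) = 326.7° ≈ 327°.

327°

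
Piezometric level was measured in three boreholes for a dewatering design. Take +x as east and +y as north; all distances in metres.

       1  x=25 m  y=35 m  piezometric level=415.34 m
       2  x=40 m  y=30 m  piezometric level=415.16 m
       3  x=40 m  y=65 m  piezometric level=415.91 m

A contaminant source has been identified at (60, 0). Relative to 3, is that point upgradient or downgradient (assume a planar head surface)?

Differences from 1: to 2 (Δx, Δy, Δh) = (15, -5, -0.18); to 3 = (15, 30, +0.57).
Solve a·Δx + b·Δy = Δh: det = 15·30 − 15·(-5) = 525.
∂h/∂x = [(-0.18)·30 − (+0.57)·(-5)] / 525 = -0.004857
∂h/∂y = [15·(+0.57) − 15·(-0.18)] / 525 = +0.02143
Head at (60, 0) = 415.34 + (-0.004857)·(35) + (+0.02143)·(-35) = 414.42 m.
That is lower than the 415.91 m at 3, so the point is downgradient.

downgradient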